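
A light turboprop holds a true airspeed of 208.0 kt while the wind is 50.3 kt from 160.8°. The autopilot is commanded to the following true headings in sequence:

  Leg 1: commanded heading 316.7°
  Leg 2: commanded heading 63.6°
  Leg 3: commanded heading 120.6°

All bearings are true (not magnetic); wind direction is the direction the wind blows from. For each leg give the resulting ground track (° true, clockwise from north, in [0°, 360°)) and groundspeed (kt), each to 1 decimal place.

Leg 1: heading 316.7°; drift +4.6° → track 321.3°, groundspeed 254.7 kt
Leg 2: heading 63.6°; drift -13.1° → track 50.5°, groundspeed 220.0 kt
Leg 3: heading 120.6°; drift -10.8° → track 109.8°, groundspeed 172.7 kt

Leg 1: track=321.3°, groundspeed=254.7 kt
Leg 2: track=50.5°, groundspeed=220.0 kt
Leg 3: track=109.8°, groundspeed=172.7 kt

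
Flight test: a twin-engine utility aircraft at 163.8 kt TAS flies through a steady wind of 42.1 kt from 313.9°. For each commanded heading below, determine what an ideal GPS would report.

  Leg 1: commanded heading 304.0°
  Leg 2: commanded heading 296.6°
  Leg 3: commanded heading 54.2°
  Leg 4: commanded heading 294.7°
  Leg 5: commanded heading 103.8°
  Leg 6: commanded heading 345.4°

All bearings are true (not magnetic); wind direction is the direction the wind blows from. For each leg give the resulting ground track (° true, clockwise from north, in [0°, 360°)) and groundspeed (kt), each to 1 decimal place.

Leg 1: heading 304.0°; drift -3.4° → track 300.6°, groundspeed 122.5 kt
Leg 2: heading 296.6°; drift -5.8° → track 290.8°, groundspeed 124.2 kt
Leg 3: heading 54.2°; drift +13.6° → track 67.8°, groundspeed 176.3 kt
Leg 4: heading 294.7°; drift -6.4° → track 288.3°, groundspeed 124.8 kt
Leg 5: heading 103.8°; drift +6.0° → track 109.8°, groundspeed 201.3 kt
Leg 6: heading 345.4°; drift +9.8° → track 355.2°, groundspeed 129.8 kt

Leg 1: track=300.6°, groundspeed=122.5 kt
Leg 2: track=290.8°, groundspeed=124.2 kt
Leg 3: track=67.8°, groundspeed=176.3 kt
Leg 4: track=288.3°, groundspeed=124.8 kt
Leg 5: track=109.8°, groundspeed=201.3 kt
Leg 6: track=355.2°, groundspeed=129.8 kt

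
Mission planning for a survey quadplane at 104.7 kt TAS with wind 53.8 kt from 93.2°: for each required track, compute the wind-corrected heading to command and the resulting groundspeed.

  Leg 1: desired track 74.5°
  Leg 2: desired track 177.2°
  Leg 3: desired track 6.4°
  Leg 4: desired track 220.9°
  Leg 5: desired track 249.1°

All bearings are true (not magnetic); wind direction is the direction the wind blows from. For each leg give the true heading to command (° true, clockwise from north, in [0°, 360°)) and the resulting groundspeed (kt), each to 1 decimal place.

Leg 1: desired track 74.5°; wind correction +9.5° → command heading 84.0°, groundspeed 52.3 kt
Leg 2: desired track 177.2°; wind correction -30.7° → command heading 146.5°, groundspeed 84.4 kt
Leg 3: desired track 6.4°; wind correction +30.9° → command heading 37.3°, groundspeed 86.9 kt
Leg 4: desired track 220.9°; wind correction -24.0° → command heading 196.9°, groundspeed 128.6 kt
Leg 5: desired track 249.1°; wind correction -12.1° → command heading 237.0°, groundspeed 151.5 kt

Leg 1: heading=84.0°, groundspeed=52.3 kt
Leg 2: heading=146.5°, groundspeed=84.4 kt
Leg 3: heading=37.3°, groundspeed=86.9 kt
Leg 4: heading=196.9°, groundspeed=128.6 kt
Leg 5: heading=237.0°, groundspeed=151.5 kt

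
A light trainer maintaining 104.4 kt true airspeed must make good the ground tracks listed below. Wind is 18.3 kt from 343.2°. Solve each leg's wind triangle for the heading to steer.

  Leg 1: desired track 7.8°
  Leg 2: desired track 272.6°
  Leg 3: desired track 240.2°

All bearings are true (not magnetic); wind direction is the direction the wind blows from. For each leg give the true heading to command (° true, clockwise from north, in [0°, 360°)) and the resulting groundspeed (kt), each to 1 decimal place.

Leg 1: heading=3.6°, groundspeed=87.5 kt
Leg 2: heading=282.1°, groundspeed=96.9 kt
Leg 3: heading=250.0°, groundspeed=107.0 kt

Leg 1: desired track 7.8°; wind correction -4.2° → command heading 3.6°, groundspeed 87.5 kt
Leg 2: desired track 272.6°; wind correction +9.5° → command heading 282.1°, groundspeed 96.9 kt
Leg 3: desired track 240.2°; wind correction +9.8° → command heading 250.0°, groundspeed 107.0 kt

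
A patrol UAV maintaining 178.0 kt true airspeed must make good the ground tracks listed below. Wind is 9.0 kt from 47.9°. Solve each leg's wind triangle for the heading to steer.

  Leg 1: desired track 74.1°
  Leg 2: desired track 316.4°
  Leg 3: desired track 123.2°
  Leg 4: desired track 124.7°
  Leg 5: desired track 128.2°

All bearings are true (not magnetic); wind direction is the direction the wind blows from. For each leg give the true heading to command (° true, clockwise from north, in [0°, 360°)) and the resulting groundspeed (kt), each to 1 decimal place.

Leg 1: heading=72.8°, groundspeed=169.9 kt
Leg 2: heading=319.3°, groundspeed=178.0 kt
Leg 3: heading=120.4°, groundspeed=175.5 kt
Leg 4: heading=121.9°, groundspeed=175.7 kt
Leg 5: heading=125.3°, groundspeed=176.3 kt

Leg 1: desired track 74.1°; wind correction -1.3° → command heading 72.8°, groundspeed 169.9 kt
Leg 2: desired track 316.4°; wind correction +2.9° → command heading 319.3°, groundspeed 178.0 kt
Leg 3: desired track 123.2°; wind correction -2.8° → command heading 120.4°, groundspeed 175.5 kt
Leg 4: desired track 124.7°; wind correction -2.8° → command heading 121.9°, groundspeed 175.7 kt
Leg 5: desired track 128.2°; wind correction -2.9° → command heading 125.3°, groundspeed 176.3 kt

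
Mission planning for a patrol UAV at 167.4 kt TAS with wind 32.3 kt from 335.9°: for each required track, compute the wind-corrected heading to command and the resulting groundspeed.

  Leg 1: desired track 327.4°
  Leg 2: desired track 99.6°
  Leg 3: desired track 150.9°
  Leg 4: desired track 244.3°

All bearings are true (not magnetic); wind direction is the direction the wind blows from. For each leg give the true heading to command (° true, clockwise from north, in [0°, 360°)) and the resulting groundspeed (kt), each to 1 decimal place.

Leg 1: desired track 327.4°; wind correction +1.6° → command heading 329.0°, groundspeed 135.4 kt
Leg 2: desired track 99.6°; wind correction -9.2° → command heading 90.4°, groundspeed 183.2 kt
Leg 3: desired track 150.9°; wind correction -1.0° → command heading 149.9°, groundspeed 199.6 kt
Leg 4: desired track 244.3°; wind correction +11.1° → command heading 255.4°, groundspeed 165.2 kt

Leg 1: heading=329.0°, groundspeed=135.4 kt
Leg 2: heading=90.4°, groundspeed=183.2 kt
Leg 3: heading=149.9°, groundspeed=199.6 kt
Leg 4: heading=255.4°, groundspeed=165.2 kt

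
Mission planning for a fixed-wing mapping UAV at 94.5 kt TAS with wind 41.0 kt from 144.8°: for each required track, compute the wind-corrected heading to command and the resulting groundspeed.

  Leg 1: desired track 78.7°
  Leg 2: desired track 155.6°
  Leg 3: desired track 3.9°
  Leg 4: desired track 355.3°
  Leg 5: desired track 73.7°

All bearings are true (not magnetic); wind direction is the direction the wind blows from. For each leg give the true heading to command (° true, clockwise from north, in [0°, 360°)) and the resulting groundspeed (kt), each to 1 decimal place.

Leg 1: desired track 78.7°; wind correction +23.4° → command heading 102.1°, groundspeed 70.1 kt
Leg 2: desired track 155.6°; wind correction -4.7° → command heading 150.9°, groundspeed 53.9 kt
Leg 3: desired track 3.9°; wind correction +15.9° → command heading 19.8°, groundspeed 122.7 kt
Leg 4: desired track 355.3°; wind correction +12.7° → command heading 8.0°, groundspeed 127.5 kt
Leg 5: desired track 73.7°; wind correction +24.2° → command heading 97.9°, groundspeed 72.9 kt

Leg 1: heading=102.1°, groundspeed=70.1 kt
Leg 2: heading=150.9°, groundspeed=53.9 kt
Leg 3: heading=19.8°, groundspeed=122.7 kt
Leg 4: heading=8.0°, groundspeed=127.5 kt
Leg 5: heading=97.9°, groundspeed=72.9 kt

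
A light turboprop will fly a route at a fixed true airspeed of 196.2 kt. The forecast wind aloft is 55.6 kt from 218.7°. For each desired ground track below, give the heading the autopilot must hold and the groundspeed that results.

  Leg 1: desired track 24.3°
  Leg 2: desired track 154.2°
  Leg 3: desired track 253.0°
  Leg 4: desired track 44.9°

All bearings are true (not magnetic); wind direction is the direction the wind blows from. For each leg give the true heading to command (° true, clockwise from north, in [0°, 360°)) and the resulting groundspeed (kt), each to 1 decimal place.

Leg 1: desired track 24.3°; wind correction -4.0° → command heading 20.3°, groundspeed 249.6 kt
Leg 2: desired track 154.2°; wind correction +14.8° → command heading 169.0°, groundspeed 165.7 kt
Leg 3: desired track 253.0°; wind correction -9.2° → command heading 243.8°, groundspeed 147.8 kt
Leg 4: desired track 44.9°; wind correction +1.8° → command heading 46.7°, groundspeed 251.4 kt

Leg 1: heading=20.3°, groundspeed=249.6 kt
Leg 2: heading=169.0°, groundspeed=165.7 kt
Leg 3: heading=243.8°, groundspeed=147.8 kt
Leg 4: heading=46.7°, groundspeed=251.4 kt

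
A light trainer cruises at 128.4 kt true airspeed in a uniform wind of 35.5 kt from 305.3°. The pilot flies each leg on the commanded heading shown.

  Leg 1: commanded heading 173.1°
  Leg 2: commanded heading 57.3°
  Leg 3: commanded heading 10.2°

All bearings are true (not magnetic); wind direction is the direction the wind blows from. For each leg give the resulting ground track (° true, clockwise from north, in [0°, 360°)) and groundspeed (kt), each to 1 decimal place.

Leg 1: heading 173.1°; drift -9.8° → track 163.3°, groundspeed 154.5 kt
Leg 2: heading 57.3°; drift +13.1° → track 70.4°, groundspeed 145.5 kt
Leg 3: heading 10.2°; drift +15.8° → track 26.0°, groundspeed 117.8 kt

Leg 1: track=163.3°, groundspeed=154.5 kt
Leg 2: track=70.4°, groundspeed=145.5 kt
Leg 3: track=26.0°, groundspeed=117.8 kt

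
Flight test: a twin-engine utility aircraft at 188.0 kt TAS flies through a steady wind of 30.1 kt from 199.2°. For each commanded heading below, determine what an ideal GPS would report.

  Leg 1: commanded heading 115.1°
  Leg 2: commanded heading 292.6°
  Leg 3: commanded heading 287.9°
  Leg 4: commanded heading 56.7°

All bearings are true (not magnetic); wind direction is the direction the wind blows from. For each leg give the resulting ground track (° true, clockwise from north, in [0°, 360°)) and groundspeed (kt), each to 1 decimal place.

Leg 1: heading 115.1°; drift -9.2° → track 105.9°, groundspeed 187.3 kt
Leg 2: heading 292.6°; drift +9.0° → track 301.6°, groundspeed 192.1 kt
Leg 3: heading 287.9°; drift +9.1° → track 297.0°, groundspeed 189.7 kt
Leg 4: heading 56.7°; drift -4.9° → track 51.8°, groundspeed 212.7 kt

Leg 1: track=105.9°, groundspeed=187.3 kt
Leg 2: track=301.6°, groundspeed=192.1 kt
Leg 3: track=297.0°, groundspeed=189.7 kt
Leg 4: track=51.8°, groundspeed=212.7 kt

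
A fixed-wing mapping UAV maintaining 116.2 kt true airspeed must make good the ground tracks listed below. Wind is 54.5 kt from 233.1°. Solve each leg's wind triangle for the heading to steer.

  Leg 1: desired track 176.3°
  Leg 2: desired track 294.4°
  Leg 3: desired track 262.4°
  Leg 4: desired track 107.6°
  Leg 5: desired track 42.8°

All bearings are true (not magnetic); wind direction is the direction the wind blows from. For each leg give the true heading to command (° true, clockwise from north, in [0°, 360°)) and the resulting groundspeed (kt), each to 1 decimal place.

Leg 1: desired track 176.3°; wind correction +23.1° → command heading 199.4°, groundspeed 77.0 kt
Leg 2: desired track 294.4°; wind correction -24.3° → command heading 270.1°, groundspeed 79.7 kt
Leg 3: desired track 262.4°; wind correction -13.3° → command heading 249.1°, groundspeed 65.6 kt
Leg 4: desired track 107.6°; wind correction +22.4° → command heading 130.0°, groundspeed 139.0 kt
Leg 5: desired track 42.8°; wind correction -4.8° → command heading 38.0°, groundspeed 169.4 kt

Leg 1: heading=199.4°, groundspeed=77.0 kt
Leg 2: heading=270.1°, groundspeed=79.7 kt
Leg 3: heading=249.1°, groundspeed=65.6 kt
Leg 4: heading=130.0°, groundspeed=139.0 kt
Leg 5: heading=38.0°, groundspeed=169.4 kt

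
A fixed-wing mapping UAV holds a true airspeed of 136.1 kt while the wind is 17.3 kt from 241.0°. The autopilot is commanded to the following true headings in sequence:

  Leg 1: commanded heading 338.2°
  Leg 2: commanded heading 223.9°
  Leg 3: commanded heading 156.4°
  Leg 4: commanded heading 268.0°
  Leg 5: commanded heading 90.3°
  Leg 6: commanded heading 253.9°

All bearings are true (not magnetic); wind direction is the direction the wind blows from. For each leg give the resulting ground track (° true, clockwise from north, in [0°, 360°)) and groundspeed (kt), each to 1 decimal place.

Leg 1: track=345.3°, groundspeed=139.3 kt
Leg 2: track=221.5°, groundspeed=119.7 kt
Leg 3: track=149.1°, groundspeed=135.6 kt
Leg 4: track=271.7°, groundspeed=120.9 kt
Leg 5: track=87.1°, groundspeed=151.4 kt
Leg 6: track=255.8°, groundspeed=119.3 kt

Leg 1: heading 338.2°; drift +7.1° → track 345.3°, groundspeed 139.3 kt
Leg 2: heading 223.9°; drift -2.4° → track 221.5°, groundspeed 119.7 kt
Leg 3: heading 156.4°; drift -7.3° → track 149.1°, groundspeed 135.6 kt
Leg 4: heading 268.0°; drift +3.7° → track 271.7°, groundspeed 120.9 kt
Leg 5: heading 90.3°; drift -3.2° → track 87.1°, groundspeed 151.4 kt
Leg 6: heading 253.9°; drift +1.9° → track 255.8°, groundspeed 119.3 kt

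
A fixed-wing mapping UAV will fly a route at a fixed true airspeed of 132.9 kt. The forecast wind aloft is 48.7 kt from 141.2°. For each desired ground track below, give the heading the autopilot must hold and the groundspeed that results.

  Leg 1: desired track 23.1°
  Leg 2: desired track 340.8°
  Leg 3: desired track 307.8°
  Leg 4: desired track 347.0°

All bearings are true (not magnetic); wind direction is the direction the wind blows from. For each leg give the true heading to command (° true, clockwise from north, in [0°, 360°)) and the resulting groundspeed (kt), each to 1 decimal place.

Leg 1: heading=42.0°, groundspeed=148.7 kt
Leg 2: heading=347.9°, groundspeed=177.8 kt
Leg 3: heading=302.9°, groundspeed=179.8 kt
Leg 4: heading=356.2°, groundspeed=175.0 kt

Leg 1: desired track 23.1°; wind correction +18.9° → command heading 42.0°, groundspeed 148.7 kt
Leg 2: desired track 340.8°; wind correction +7.1° → command heading 347.9°, groundspeed 177.8 kt
Leg 3: desired track 307.8°; wind correction -4.9° → command heading 302.9°, groundspeed 179.8 kt
Leg 4: desired track 347.0°; wind correction +9.2° → command heading 356.2°, groundspeed 175.0 kt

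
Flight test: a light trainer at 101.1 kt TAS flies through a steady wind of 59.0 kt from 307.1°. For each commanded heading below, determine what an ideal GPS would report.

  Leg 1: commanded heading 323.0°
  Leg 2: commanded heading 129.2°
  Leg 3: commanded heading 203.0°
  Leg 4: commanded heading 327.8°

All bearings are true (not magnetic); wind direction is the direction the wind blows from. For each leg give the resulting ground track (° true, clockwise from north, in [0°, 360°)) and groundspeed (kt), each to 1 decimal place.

Leg 1: track=343.0°, groundspeed=47.2 kt
Leg 2: track=128.4°, groundspeed=160.1 kt
Leg 3: track=176.6°, groundspeed=128.9 kt
Leg 4: track=352.2°, groundspeed=50.4 kt

Leg 1: heading 323.0°; drift +20.0° → track 343.0°, groundspeed 47.2 kt
Leg 2: heading 129.2°; drift -0.8° → track 128.4°, groundspeed 160.1 kt
Leg 3: heading 203.0°; drift -26.4° → track 176.6°, groundspeed 128.9 kt
Leg 4: heading 327.8°; drift +24.4° → track 352.2°, groundspeed 50.4 kt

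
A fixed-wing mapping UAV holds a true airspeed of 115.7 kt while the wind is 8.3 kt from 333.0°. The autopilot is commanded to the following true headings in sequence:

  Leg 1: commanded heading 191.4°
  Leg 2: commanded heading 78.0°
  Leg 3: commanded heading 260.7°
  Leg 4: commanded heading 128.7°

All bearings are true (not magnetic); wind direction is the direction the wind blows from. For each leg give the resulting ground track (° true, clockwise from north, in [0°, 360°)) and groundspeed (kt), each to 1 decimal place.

Leg 1: heading 191.4°; drift -2.4° → track 189.0°, groundspeed 122.3 kt
Leg 2: heading 78.0°; drift +3.9° → track 81.9°, groundspeed 118.1 kt
Leg 3: heading 260.7°; drift -4.0° → track 256.7°, groundspeed 113.5 kt
Leg 4: heading 128.7°; drift +1.6° → track 130.3°, groundspeed 123.3 kt

Leg 1: track=189.0°, groundspeed=122.3 kt
Leg 2: track=81.9°, groundspeed=118.1 kt
Leg 3: track=256.7°, groundspeed=113.5 kt
Leg 4: track=130.3°, groundspeed=123.3 kt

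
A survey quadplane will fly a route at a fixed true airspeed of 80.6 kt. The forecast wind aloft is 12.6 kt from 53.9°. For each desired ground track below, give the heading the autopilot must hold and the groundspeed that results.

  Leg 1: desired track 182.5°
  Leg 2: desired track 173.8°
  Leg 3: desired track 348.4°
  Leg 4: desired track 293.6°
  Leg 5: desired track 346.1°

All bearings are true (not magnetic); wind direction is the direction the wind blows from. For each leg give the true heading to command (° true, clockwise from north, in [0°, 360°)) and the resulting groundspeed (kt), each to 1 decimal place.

Leg 1: heading=175.5°, groundspeed=87.9 kt
Leg 2: heading=166.0°, groundspeed=86.1 kt
Leg 3: heading=356.6°, groundspeed=74.6 kt
Leg 4: heading=301.4°, groundspeed=86.2 kt
Leg 5: heading=354.4°, groundspeed=75.0 kt

Leg 1: desired track 182.5°; wind correction -7.0° → command heading 175.5°, groundspeed 87.9 kt
Leg 2: desired track 173.8°; wind correction -7.8° → command heading 166.0°, groundspeed 86.1 kt
Leg 3: desired track 348.4°; wind correction +8.2° → command heading 356.6°, groundspeed 74.6 kt
Leg 4: desired track 293.6°; wind correction +7.8° → command heading 301.4°, groundspeed 86.2 kt
Leg 5: desired track 346.1°; wind correction +8.3° → command heading 354.4°, groundspeed 75.0 kt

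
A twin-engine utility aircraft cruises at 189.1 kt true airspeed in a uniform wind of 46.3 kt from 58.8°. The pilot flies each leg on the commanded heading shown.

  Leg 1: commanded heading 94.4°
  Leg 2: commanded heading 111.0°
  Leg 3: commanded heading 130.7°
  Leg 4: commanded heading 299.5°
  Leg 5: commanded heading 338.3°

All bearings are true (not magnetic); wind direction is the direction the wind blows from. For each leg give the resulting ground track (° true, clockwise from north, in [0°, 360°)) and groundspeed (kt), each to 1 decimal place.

Leg 1: track=104.5°, groundspeed=153.8 kt
Leg 2: track=123.8°, groundspeed=164.8 kt
Leg 3: track=144.8°, groundspeed=180.2 kt
Leg 4: track=288.7°, groundspeed=215.6 kt
Leg 5: track=324.2°, groundspeed=187.1 kt

Leg 1: heading 94.4°; drift +10.1° → track 104.5°, groundspeed 153.8 kt
Leg 2: heading 111.0°; drift +12.8° → track 123.8°, groundspeed 164.8 kt
Leg 3: heading 130.7°; drift +14.1° → track 144.8°, groundspeed 180.2 kt
Leg 4: heading 299.5°; drift -10.8° → track 288.7°, groundspeed 215.6 kt
Leg 5: heading 338.3°; drift -14.1° → track 324.2°, groundspeed 187.1 kt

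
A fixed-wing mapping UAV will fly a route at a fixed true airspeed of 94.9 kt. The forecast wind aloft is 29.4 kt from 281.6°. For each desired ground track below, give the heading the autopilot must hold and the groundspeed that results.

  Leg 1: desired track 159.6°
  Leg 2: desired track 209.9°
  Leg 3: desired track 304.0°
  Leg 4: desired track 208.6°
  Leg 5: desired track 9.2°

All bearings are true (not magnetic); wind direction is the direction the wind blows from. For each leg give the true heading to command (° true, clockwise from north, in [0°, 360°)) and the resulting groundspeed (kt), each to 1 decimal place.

Leg 1: heading=174.8°, groundspeed=107.1 kt
Leg 2: heading=227.0°, groundspeed=81.5 kt
Leg 3: heading=297.2°, groundspeed=67.1 kt
Leg 4: heading=225.8°, groundspeed=82.0 kt
Leg 5: heading=351.2°, groundspeed=89.0 kt

Leg 1: desired track 159.6°; wind correction +15.2° → command heading 174.8°, groundspeed 107.1 kt
Leg 2: desired track 209.9°; wind correction +17.1° → command heading 227.0°, groundspeed 81.5 kt
Leg 3: desired track 304.0°; wind correction -6.8° → command heading 297.2°, groundspeed 67.1 kt
Leg 4: desired track 208.6°; wind correction +17.2° → command heading 225.8°, groundspeed 82.0 kt
Leg 5: desired track 9.2°; wind correction -18.0° → command heading 351.2°, groundspeed 89.0 kt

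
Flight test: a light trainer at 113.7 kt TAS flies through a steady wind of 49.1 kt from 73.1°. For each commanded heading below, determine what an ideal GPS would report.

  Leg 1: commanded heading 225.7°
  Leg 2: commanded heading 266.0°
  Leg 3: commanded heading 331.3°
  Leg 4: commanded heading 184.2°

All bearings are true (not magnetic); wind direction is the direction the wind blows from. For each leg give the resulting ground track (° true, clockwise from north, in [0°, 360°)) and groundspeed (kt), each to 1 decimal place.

Leg 1: track=233.9°, groundspeed=158.9 kt
Leg 2: track=262.1°, groundspeed=161.9 kt
Leg 3: track=310.1°, groundspeed=132.7 kt
Leg 4: track=203.4°, groundspeed=139.1 kt

Leg 1: heading 225.7°; drift +8.2° → track 233.9°, groundspeed 158.9 kt
Leg 2: heading 266.0°; drift -3.9° → track 262.1°, groundspeed 161.9 kt
Leg 3: heading 331.3°; drift -21.2° → track 310.1°, groundspeed 132.7 kt
Leg 4: heading 184.2°; drift +19.2° → track 203.4°, groundspeed 139.1 kt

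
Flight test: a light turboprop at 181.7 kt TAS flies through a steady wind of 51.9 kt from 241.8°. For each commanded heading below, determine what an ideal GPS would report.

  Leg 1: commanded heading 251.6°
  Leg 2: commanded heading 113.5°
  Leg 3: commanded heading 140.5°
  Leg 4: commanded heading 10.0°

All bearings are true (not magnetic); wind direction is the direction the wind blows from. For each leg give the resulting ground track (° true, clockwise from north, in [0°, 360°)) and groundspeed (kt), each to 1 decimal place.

Leg 1: track=255.5°, groundspeed=130.9 kt
Leg 2: track=102.7°, groundspeed=217.7 kt
Leg 3: track=125.6°, groundspeed=198.5 kt
Leg 4: track=20.8°, groundspeed=217.7 kt

Leg 1: heading 251.6°; drift +3.9° → track 255.5°, groundspeed 130.9 kt
Leg 2: heading 113.5°; drift -10.8° → track 102.7°, groundspeed 217.7 kt
Leg 3: heading 140.5°; drift -14.9° → track 125.6°, groundspeed 198.5 kt
Leg 4: heading 10.0°; drift +10.8° → track 20.8°, groundspeed 217.7 kt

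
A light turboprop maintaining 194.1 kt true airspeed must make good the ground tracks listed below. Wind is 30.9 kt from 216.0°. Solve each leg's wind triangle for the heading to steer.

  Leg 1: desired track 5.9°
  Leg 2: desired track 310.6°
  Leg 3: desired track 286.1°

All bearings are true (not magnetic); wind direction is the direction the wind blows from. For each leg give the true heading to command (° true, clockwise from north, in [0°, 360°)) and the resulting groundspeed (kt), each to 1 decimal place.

Leg 1: heading=1.3°, groundspeed=220.2 kt
Leg 2: heading=301.5°, groundspeed=194.1 kt
Leg 3: heading=277.5°, groundspeed=181.4 kt

Leg 1: desired track 5.9°; wind correction -4.6° → command heading 1.3°, groundspeed 220.2 kt
Leg 2: desired track 310.6°; wind correction -9.1° → command heading 301.5°, groundspeed 194.1 kt
Leg 3: desired track 286.1°; wind correction -8.6° → command heading 277.5°, groundspeed 181.4 kt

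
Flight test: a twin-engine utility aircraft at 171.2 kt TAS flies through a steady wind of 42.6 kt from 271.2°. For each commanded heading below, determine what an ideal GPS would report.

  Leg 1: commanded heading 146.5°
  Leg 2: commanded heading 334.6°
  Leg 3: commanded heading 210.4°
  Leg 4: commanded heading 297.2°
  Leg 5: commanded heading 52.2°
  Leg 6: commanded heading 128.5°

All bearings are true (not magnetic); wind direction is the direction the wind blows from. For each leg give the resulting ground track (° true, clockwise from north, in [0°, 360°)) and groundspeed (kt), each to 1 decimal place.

Leg 1: track=136.3°, groundspeed=198.6 kt
Leg 2: track=348.7°, groundspeed=156.8 kt
Leg 3: track=196.5°, groundspeed=154.9 kt
Leg 4: track=305.2°, groundspeed=134.2 kt
Leg 5: track=59.7°, groundspeed=206.1 kt
Leg 6: track=121.3°, groundspeed=206.7 kt

Leg 1: heading 146.5°; drift -10.2° → track 136.3°, groundspeed 198.6 kt
Leg 2: heading 334.6°; drift +14.1° → track 348.7°, groundspeed 156.8 kt
Leg 3: heading 210.4°; drift -13.9° → track 196.5°, groundspeed 154.9 kt
Leg 4: heading 297.2°; drift +8.0° → track 305.2°, groundspeed 134.2 kt
Leg 5: heading 52.2°; drift +7.5° → track 59.7°, groundspeed 206.1 kt
Leg 6: heading 128.5°; drift -7.2° → track 121.3°, groundspeed 206.7 kt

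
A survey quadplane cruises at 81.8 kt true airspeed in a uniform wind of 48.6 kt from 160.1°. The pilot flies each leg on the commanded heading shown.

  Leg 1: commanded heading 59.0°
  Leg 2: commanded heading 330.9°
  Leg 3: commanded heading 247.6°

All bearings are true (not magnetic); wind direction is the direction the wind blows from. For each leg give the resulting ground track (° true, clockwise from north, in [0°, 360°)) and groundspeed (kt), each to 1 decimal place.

Leg 1: heading 59.0°; drift -27.6° → track 31.4°, groundspeed 102.9 kt
Leg 2: heading 330.9°; drift +3.4° → track 334.3°, groundspeed 130.0 kt
Leg 3: heading 247.6°; drift +31.4° → track 279.0°, groundspeed 93.3 kt

Leg 1: track=31.4°, groundspeed=102.9 kt
Leg 2: track=334.3°, groundspeed=130.0 kt
Leg 3: track=279.0°, groundspeed=93.3 kt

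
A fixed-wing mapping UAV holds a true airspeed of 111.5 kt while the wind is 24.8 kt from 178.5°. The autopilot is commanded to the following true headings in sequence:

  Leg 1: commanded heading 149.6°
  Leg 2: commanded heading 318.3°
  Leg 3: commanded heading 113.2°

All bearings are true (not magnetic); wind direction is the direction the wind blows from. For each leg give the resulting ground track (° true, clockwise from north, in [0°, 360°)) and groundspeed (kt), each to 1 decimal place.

Leg 1: track=142.0°, groundspeed=90.6 kt
Leg 2: track=325.3°, groundspeed=131.4 kt
Leg 3: track=100.6°, groundspeed=103.6 kt

Leg 1: heading 149.6°; drift -7.6° → track 142.0°, groundspeed 90.6 kt
Leg 2: heading 318.3°; drift +7.0° → track 325.3°, groundspeed 131.4 kt
Leg 3: heading 113.2°; drift -12.6° → track 100.6°, groundspeed 103.6 kt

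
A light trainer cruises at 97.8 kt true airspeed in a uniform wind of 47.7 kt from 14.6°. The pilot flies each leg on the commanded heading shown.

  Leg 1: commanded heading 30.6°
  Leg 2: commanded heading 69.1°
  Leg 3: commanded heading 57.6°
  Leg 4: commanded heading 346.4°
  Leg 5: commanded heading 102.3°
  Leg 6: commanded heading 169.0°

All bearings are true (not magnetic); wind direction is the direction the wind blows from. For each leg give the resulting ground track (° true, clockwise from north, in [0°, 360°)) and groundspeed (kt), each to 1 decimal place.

Leg 1: heading 30.6°; drift +14.2° → track 44.8°, groundspeed 53.6 kt
Leg 2: heading 69.1°; drift +29.0° → track 98.1°, groundspeed 80.1 kt
Leg 3: heading 57.6°; drift +27.3° → track 84.9°, groundspeed 70.8 kt
Leg 4: heading 346.4°; drift -22.0° → track 324.4°, groundspeed 60.1 kt
Leg 5: heading 102.3°; drift +26.4° → track 128.7°, groundspeed 107.1 kt
Leg 6: heading 169.0°; drift +8.3° → track 177.3°, groundspeed 142.3 kt

Leg 1: track=44.8°, groundspeed=53.6 kt
Leg 2: track=98.1°, groundspeed=80.1 kt
Leg 3: track=84.9°, groundspeed=70.8 kt
Leg 4: track=324.4°, groundspeed=60.1 kt
Leg 5: track=128.7°, groundspeed=107.1 kt
Leg 6: track=177.3°, groundspeed=142.3 kt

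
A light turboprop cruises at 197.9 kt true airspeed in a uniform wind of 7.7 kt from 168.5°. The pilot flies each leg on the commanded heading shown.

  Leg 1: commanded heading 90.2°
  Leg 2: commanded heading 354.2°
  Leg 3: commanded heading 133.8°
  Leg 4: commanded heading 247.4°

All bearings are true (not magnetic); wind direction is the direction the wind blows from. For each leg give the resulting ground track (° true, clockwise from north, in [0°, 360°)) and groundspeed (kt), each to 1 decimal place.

Leg 1: track=88.0°, groundspeed=196.5 kt
Leg 2: track=354.0°, groundspeed=205.6 kt
Leg 3: track=132.5°, groundspeed=191.6 kt
Leg 4: track=249.6°, groundspeed=196.6 kt

Leg 1: heading 90.2°; drift -2.2° → track 88.0°, groundspeed 196.5 kt
Leg 2: heading 354.2°; drift -0.2° → track 354.0°, groundspeed 205.6 kt
Leg 3: heading 133.8°; drift -1.3° → track 132.5°, groundspeed 191.6 kt
Leg 4: heading 247.4°; drift +2.2° → track 249.6°, groundspeed 196.6 kt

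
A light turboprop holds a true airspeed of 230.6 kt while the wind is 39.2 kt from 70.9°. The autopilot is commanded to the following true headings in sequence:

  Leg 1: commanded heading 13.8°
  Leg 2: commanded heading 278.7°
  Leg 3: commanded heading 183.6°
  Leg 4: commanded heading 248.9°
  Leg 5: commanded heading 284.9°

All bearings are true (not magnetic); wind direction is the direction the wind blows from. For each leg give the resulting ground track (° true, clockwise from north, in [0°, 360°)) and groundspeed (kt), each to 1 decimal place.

Leg 1: heading 13.8°; drift -8.9° → track 4.9°, groundspeed 211.9 kt
Leg 2: heading 278.7°; drift -3.9° → track 274.8°, groundspeed 265.9 kt
Leg 3: heading 183.6°; drift +8.4° → track 192.0°, groundspeed 248.4 kt
Leg 4: heading 248.9°; drift +0.3° → track 249.2°, groundspeed 269.8 kt
Leg 5: heading 284.9°; drift -4.8° → track 280.1°, groundspeed 264.0 kt

Leg 1: track=4.9°, groundspeed=211.9 kt
Leg 2: track=274.8°, groundspeed=265.9 kt
Leg 3: track=192.0°, groundspeed=248.4 kt
Leg 4: track=249.2°, groundspeed=269.8 kt
Leg 5: track=280.1°, groundspeed=264.0 kt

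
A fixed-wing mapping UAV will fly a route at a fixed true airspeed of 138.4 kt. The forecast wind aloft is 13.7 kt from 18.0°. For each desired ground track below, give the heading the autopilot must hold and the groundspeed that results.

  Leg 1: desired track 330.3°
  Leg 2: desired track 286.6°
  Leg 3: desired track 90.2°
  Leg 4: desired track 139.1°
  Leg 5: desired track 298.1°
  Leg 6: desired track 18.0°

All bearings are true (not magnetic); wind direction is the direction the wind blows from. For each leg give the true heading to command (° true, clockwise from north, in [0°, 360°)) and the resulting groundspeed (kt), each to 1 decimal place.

Leg 1: heading=334.5°, groundspeed=128.8 kt
Leg 2: heading=292.3°, groundspeed=138.1 kt
Leg 3: heading=84.8°, groundspeed=133.6 kt
Leg 4: heading=134.2°, groundspeed=145.0 kt
Leg 5: heading=303.7°, groundspeed=135.3 kt
Leg 6: heading=18.0°, groundspeed=124.7 kt

Leg 1: desired track 330.3°; wind correction +4.2° → command heading 334.5°, groundspeed 128.8 kt
Leg 2: desired track 286.6°; wind correction +5.7° → command heading 292.3°, groundspeed 138.1 kt
Leg 3: desired track 90.2°; wind correction -5.4° → command heading 84.8°, groundspeed 133.6 kt
Leg 4: desired track 139.1°; wind correction -4.9° → command heading 134.2°, groundspeed 145.0 kt
Leg 5: desired track 298.1°; wind correction +5.6° → command heading 303.7°, groundspeed 135.3 kt
Leg 6: desired track 18.0°; wind correction +0.0° → command heading 18.0°, groundspeed 124.7 kt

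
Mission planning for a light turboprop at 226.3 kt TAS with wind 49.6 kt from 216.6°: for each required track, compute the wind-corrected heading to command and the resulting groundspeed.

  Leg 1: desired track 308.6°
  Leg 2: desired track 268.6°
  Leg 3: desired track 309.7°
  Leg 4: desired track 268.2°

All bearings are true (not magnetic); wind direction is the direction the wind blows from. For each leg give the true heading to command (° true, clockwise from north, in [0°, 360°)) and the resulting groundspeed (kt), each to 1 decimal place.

Leg 1: heading=295.9°, groundspeed=222.5 kt
Leg 2: heading=258.7°, groundspeed=192.4 kt
Leg 3: heading=297.1°, groundspeed=223.5 kt
Leg 4: heading=258.3°, groundspeed=192.1 kt

Leg 1: desired track 308.6°; wind correction -12.7° → command heading 295.9°, groundspeed 222.5 kt
Leg 2: desired track 268.6°; wind correction -9.9° → command heading 258.7°, groundspeed 192.4 kt
Leg 3: desired track 309.7°; wind correction -12.6° → command heading 297.1°, groundspeed 223.5 kt
Leg 4: desired track 268.2°; wind correction -9.9° → command heading 258.3°, groundspeed 192.1 kt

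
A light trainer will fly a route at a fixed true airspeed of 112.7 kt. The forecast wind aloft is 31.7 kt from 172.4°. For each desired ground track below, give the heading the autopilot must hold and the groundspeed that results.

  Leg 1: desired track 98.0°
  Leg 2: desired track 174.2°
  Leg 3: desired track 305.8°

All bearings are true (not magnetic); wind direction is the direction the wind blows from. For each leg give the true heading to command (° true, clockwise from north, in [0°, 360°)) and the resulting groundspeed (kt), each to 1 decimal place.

Leg 1: heading=113.7°, groundspeed=100.0 kt
Leg 2: heading=173.7°, groundspeed=81.0 kt
Leg 3: heading=294.0°, groundspeed=132.1 kt

Leg 1: desired track 98.0°; wind correction +15.7° → command heading 113.7°, groundspeed 100.0 kt
Leg 2: desired track 174.2°; wind correction -0.5° → command heading 173.7°, groundspeed 81.0 kt
Leg 3: desired track 305.8°; wind correction -11.8° → command heading 294.0°, groundspeed 132.1 kt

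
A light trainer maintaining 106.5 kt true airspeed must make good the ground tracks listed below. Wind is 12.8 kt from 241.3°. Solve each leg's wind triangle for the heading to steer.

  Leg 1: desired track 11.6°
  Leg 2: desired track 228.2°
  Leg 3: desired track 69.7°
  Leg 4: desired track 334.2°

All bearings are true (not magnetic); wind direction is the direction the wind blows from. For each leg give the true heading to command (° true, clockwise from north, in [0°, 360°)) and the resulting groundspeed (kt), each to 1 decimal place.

Leg 1: heading=6.3°, groundspeed=114.3 kt
Leg 2: heading=229.8°, groundspeed=94.0 kt
Leg 3: heading=70.7°, groundspeed=119.1 kt
Leg 4: heading=327.3°, groundspeed=106.4 kt

Leg 1: desired track 11.6°; wind correction -5.3° → command heading 6.3°, groundspeed 114.3 kt
Leg 2: desired track 228.2°; wind correction +1.6° → command heading 229.8°, groundspeed 94.0 kt
Leg 3: desired track 69.7°; wind correction +1.0° → command heading 70.7°, groundspeed 119.1 kt
Leg 4: desired track 334.2°; wind correction -6.9° → command heading 327.3°, groundspeed 106.4 kt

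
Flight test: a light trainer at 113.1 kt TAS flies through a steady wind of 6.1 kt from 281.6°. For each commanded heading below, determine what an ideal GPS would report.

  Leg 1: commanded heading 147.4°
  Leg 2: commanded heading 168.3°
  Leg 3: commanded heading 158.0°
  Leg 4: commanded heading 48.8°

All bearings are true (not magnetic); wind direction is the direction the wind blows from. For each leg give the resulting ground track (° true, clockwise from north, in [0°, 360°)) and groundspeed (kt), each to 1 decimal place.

Leg 1: track=145.3°, groundspeed=117.4 kt
Leg 2: track=165.5°, groundspeed=115.6 kt
Leg 3: track=155.5°, groundspeed=116.6 kt
Leg 4: track=51.2°, groundspeed=116.9 kt

Leg 1: heading 147.4°; drift -2.1° → track 145.3°, groundspeed 117.4 kt
Leg 2: heading 168.3°; drift -2.8° → track 165.5°, groundspeed 115.6 kt
Leg 3: heading 158.0°; drift -2.5° → track 155.5°, groundspeed 116.6 kt
Leg 4: heading 48.8°; drift +2.4° → track 51.2°, groundspeed 116.9 kt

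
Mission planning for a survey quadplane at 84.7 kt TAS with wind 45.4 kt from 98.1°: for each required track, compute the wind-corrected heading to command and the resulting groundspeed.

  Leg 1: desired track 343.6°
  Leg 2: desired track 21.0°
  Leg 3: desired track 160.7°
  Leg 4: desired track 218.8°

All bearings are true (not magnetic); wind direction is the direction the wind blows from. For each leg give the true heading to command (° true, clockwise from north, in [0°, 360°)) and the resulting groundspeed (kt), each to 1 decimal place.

Leg 1: desired track 343.6°; wind correction +29.2° → command heading 12.8°, groundspeed 92.8 kt
Leg 2: desired track 21.0°; wind correction +31.5° → command heading 52.5°, groundspeed 62.1 kt
Leg 3: desired track 160.7°; wind correction -28.4° → command heading 132.3°, groundspeed 53.6 kt
Leg 4: desired track 218.8°; wind correction -27.4° → command heading 191.4°, groundspeed 98.3 kt

Leg 1: heading=12.8°, groundspeed=92.8 kt
Leg 2: heading=52.5°, groundspeed=62.1 kt
Leg 3: heading=132.3°, groundspeed=53.6 kt
Leg 4: heading=191.4°, groundspeed=98.3 kt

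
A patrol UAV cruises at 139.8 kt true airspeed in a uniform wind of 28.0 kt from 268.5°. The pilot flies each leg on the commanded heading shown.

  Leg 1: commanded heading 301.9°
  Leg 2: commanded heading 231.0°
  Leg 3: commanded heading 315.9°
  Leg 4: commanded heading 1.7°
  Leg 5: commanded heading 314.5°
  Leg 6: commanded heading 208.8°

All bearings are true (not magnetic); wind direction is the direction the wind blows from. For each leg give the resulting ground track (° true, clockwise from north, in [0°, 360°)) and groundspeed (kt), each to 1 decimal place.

Leg 1: track=309.4°, groundspeed=117.4 kt
Leg 2: track=222.8°, groundspeed=118.8 kt
Leg 3: track=325.6°, groundspeed=122.6 kt
Leg 4: track=12.9°, groundspeed=144.1 kt
Leg 5: track=324.0°, groundspeed=122.0 kt
Leg 6: track=197.9°, groundspeed=128.0 kt

Leg 1: heading 301.9°; drift +7.5° → track 309.4°, groundspeed 117.4 kt
Leg 2: heading 231.0°; drift -8.2° → track 222.8°, groundspeed 118.8 kt
Leg 3: heading 315.9°; drift +9.7° → track 325.6°, groundspeed 122.6 kt
Leg 4: heading 1.7°; drift +11.2° → track 12.9°, groundspeed 144.1 kt
Leg 5: heading 314.5°; drift +9.5° → track 324.0°, groundspeed 122.0 kt
Leg 6: heading 208.8°; drift -10.9° → track 197.9°, groundspeed 128.0 kt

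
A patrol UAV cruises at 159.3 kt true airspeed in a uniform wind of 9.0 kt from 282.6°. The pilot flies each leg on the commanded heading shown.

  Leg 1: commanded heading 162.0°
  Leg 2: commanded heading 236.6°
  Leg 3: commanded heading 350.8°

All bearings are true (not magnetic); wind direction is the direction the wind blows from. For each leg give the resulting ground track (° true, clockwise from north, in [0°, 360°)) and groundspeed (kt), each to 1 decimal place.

Leg 1: track=159.3°, groundspeed=164.1 kt
Leg 2: track=234.2°, groundspeed=153.2 kt
Leg 3: track=353.9°, groundspeed=156.2 kt

Leg 1: heading 162.0°; drift -2.7° → track 159.3°, groundspeed 164.1 kt
Leg 2: heading 236.6°; drift -2.4° → track 234.2°, groundspeed 153.2 kt
Leg 3: heading 350.8°; drift +3.1° → track 353.9°, groundspeed 156.2 kt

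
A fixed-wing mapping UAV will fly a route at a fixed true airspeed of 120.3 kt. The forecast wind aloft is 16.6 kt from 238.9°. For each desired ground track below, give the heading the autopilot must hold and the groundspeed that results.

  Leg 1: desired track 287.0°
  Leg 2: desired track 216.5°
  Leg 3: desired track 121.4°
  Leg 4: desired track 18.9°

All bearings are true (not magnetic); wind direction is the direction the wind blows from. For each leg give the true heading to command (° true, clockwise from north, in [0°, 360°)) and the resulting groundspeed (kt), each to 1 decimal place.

Leg 1: heading=281.1°, groundspeed=108.6 kt
Leg 2: heading=219.5°, groundspeed=104.8 kt
Leg 3: heading=128.4°, groundspeed=127.1 kt
Leg 4: heading=13.8°, groundspeed=132.5 kt

Leg 1: desired track 287.0°; wind correction -5.9° → command heading 281.1°, groundspeed 108.6 kt
Leg 2: desired track 216.5°; wind correction +3.0° → command heading 219.5°, groundspeed 104.8 kt
Leg 3: desired track 121.4°; wind correction +7.0° → command heading 128.4°, groundspeed 127.1 kt
Leg 4: desired track 18.9°; wind correction -5.1° → command heading 13.8°, groundspeed 132.5 kt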